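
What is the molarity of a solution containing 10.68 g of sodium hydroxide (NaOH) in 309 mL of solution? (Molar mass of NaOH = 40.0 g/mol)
Moles of NaOH = 10.68 g ÷ 40.0 g/mol = 0.267 mol
Volume = 309 mL = 0.309 L
Molarity = 0.267 mol ÷ 0.309 L = 0.8641 M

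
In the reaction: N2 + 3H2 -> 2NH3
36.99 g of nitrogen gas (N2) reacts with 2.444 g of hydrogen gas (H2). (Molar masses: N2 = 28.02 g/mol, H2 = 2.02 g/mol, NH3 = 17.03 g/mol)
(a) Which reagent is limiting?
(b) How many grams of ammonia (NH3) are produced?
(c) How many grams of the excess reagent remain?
(a) H2, (b) 13.74 g, (c) 25.69 g

Moles of N2 = 36.99 g ÷ 28.02 g/mol = 1.32013 mol
Moles of H2 = 2.444 g ÷ 2.02 g/mol = 1.2099 mol
Moles ÷ coefficient: N2: 1.32013/1 = 1.32, H2: 1.2099/3 = 0.4033
(a) H2 has the smaller value, so H2 is the limiting reagent.
(b) Moles of NH3 = 1.2099 mol H2 × (2/3) = 0.806601 mol; mass = 0.806601 mol × 17.03 g/mol = 13.74 g
(c) N2 consumed = 1.2099 × (1/3) = 0.4033 mol; remaining = 1.32013 − 0.4033 = 0.916828 mol; mass = 0.916828 mol × 28.02 g/mol = 25.69 g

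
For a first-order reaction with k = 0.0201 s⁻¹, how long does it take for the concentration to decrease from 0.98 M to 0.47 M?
36.56 s

From ln[A] = ln[A]₀ - k·t: t = ln([A]₀/[A])/k = ln(0.98/0.47)/0.0201 = ln(2.0851)/0.0201 = 0.7348/0.0201 = 36.56 s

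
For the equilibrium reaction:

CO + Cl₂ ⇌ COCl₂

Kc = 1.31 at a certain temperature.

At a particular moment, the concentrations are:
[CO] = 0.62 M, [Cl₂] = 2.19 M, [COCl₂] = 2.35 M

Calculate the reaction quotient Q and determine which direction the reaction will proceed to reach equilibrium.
Q = 1.731, Q > K, reaction proceeds reverse (toward reactants)

Q = ([COCl₂]) / ([CO] × [Cl₂])
  = ((2.35)) / ((0.62)·(2.19)) = 2.35/1.3578 = 1.731
Since Q = 1.731 > Kc = 1.31, the reaction proceeds reverse (toward reactants) to reach equilibrium.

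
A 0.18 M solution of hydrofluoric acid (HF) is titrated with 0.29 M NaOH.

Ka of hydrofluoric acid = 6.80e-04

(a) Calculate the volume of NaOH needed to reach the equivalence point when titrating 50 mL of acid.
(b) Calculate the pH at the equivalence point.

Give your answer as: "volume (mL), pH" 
V = 31.0 mL, pH = 8.11

(a) At equivalence: moles acid = moles base.
moles acid = 0.18 × 0.05 = 0.009 mol; V_NaOH = 0.009/0.29 = 0.03103 L = 31.0 mL.
(b) At equivalence, all acid → conjugate base A⁻ at [A⁻] = 0.009/0.08103 = 0.1111 M.
Kb = Kw/Ka = 1.0e-14/6.80e-04 = 1.471e-11; [OH⁻] = √(Kb·[A⁻]) = 1.278e-06; pOH = 5.89; pH = 14 − pOH = 8.11.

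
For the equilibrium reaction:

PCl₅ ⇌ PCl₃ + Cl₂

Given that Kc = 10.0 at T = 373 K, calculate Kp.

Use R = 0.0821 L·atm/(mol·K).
K_p = 306.2330

Δn = (moles gaseous products) − (moles gaseous reactants) = 1
T = 373 K; RT = 0.0821 × 373 = 30.6233
Kp = Kc·(RT)^Δn = 10.0 × (30.6233)^1 = 10.0 × 30.6233 = 306.2330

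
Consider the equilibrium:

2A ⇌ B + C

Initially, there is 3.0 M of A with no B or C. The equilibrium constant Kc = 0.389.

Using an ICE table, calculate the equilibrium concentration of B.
[B] = 0.833 M

ICE: [A] = 3.0 − 2x, [B] = [C] = x.
Kc = x²/(3.0 − 2x)² = 0.389 ⇒ √Kc = x/(3.0 − 2x).
x = √0.389·3.0/(1 + 2√0.389) = 0.6237·3.0/2.2474 = 0.83256.
[B] = x = 0.833 M.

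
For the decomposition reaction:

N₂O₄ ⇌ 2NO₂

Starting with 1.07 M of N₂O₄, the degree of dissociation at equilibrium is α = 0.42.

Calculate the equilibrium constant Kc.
K_c = 1.3017

x = α·[A]₀ = 0.42 × 1.07 = 0.4494 M dissociated.
At eq: [N₂O₄] = 1.07 − 0.4494 = 0.6206 M; [NO₂] = 2x = 0.8988 M.
Kc = [NO₂]²/[N₂O₄] = (0.8988)²/0.6206 = 1.302.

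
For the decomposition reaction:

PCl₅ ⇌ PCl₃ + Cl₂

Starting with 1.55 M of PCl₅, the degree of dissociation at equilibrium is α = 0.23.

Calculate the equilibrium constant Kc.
K_c = 0.1065

x = α·[A]₀ = 0.23 × 1.55 = 0.3565 M dissociated.
At eq: [PCl₅] = 1.55 − 0.3565 = 1.194 M; [PCl₃] = [Cl₂] = x = 0.3565 M.
Kc = [PCl₃][Cl₂]/[PCl₅] = (0.3565)²/1.194 = 0.1065.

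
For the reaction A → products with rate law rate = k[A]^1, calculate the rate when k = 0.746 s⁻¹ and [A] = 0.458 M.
0.3417 M/s

rate = k·[A]^1 = 0.746·(0.458)^1 = 0.746·0.458 = 0.3417 M/s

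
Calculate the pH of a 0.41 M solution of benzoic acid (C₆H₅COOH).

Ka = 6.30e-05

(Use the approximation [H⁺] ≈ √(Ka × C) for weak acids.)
pH = 2.29

[H⁺] = √(Ka × C) = √(6.30e-05 × 0.41) = 5.0823e-03. pH = -log(5.0823e-03)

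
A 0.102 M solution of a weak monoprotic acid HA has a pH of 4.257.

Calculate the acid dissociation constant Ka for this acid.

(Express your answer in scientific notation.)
K_a = 3.00e-08

[H⁺] = 10^(−pH) = 10^(−4.257) = 5.534e-05 M. For HA ⇌ H⁺ + A⁻, Ka = x²/(C − x) = (5.534e-05)²/(0.102 − 5.534e-05) = 3.00e-08.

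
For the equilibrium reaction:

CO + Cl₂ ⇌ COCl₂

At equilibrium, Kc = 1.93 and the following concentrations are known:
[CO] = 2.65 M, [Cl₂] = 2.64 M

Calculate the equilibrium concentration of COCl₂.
[COCl₂] = 13.5023 M

Kc = ([COCl₂]) / ([CO] × [Cl₂]) = 1.93
[COCl₂]^1 = Kc · (reactant terms)/(other product terms) = 1.93 · 6.996 / 1 = 13.502
[COCl₂] = 13.5023 M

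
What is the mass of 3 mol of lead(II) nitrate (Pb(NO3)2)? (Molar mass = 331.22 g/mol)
Mass = 3 mol × 331.22 g/mol = 993.7 g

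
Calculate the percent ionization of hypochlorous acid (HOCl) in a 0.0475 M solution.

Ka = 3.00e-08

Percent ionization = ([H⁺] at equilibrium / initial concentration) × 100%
Percent ionization = 0.0794%

Let x = [H⁺]. Ka = x²/(C - x) ⇒ x² + (3.00e-08)x - (3.00e-08)(0.0475) = 0. x = 3.7734e-05. Percent = (3.7734e-05/0.0475) × 100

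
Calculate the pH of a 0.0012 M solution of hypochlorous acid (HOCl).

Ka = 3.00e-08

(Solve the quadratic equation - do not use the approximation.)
pH = 5.22

x² + Ka×x - Ka×C = 0. Using quadratic formula: [H⁺] = 5.9850e-06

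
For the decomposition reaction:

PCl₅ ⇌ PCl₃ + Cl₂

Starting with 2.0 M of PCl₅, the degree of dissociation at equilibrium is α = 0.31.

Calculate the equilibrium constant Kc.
K_c = 0.2786

x = α·[A]₀ = 0.31 × 2.0 = 0.62 M dissociated.
At eq: [PCl₅] = 2.0 − 0.62 = 1.38 M; [PCl₃] = [Cl₂] = x = 0.62 M.
Kc = [PCl₃][Cl₂]/[PCl₅] = (0.62)²/1.38 = 0.2786.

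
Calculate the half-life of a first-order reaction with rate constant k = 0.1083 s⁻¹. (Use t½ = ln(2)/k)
6.40 s

t½ = ln(2)/k = 0.6931/0.1083 = 6.40 s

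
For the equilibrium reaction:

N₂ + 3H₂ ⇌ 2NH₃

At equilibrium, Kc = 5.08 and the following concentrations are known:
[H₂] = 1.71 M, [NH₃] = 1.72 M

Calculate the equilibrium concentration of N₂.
[N₂] = 0.1165 M

Kc = ([NH₃]^2) / ([N₂] × [H₂]^3) = 5.08
[N₂]^1 = (product terms)/(Kc · other reactant terms) = 2.9584 / (5.08 · 5.0002) = 0.11647
[N₂] = 0.1165 M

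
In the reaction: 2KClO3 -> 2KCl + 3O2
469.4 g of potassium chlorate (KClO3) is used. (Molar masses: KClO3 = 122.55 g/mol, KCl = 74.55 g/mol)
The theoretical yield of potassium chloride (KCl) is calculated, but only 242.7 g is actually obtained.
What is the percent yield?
Moles of KClO3 = 469.4 g ÷ 122.55 g/mol = 3.83027 mol
Mole ratio: 2 mol KCl / 2 mol KClO3
Moles of KCl = 3.83027 × (2/2) = 3.83027 mol
Theoretical yield = 3.83027 mol × 74.55 g/mol = 285.55 g
Actual yield = 242.7 g
Percent yield = (242.7 / 285.55) × 100% = 85.0%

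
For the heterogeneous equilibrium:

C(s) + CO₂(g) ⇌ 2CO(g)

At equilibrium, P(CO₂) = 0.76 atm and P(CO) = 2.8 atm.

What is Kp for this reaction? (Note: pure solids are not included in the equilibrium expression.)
K_p = 10.316

Solid C is excluded.
Kp = P(CO)²/P(CO₂) = (2.8)²/0.76 = 7.84/0.76 = 10.316.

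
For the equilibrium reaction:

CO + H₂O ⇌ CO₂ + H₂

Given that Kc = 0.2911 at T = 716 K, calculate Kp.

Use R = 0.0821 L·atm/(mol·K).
K_p = 0.2911

Δn = (moles gaseous products) − (moles gaseous reactants) = 0
T = 716 K; RT = 0.0821 × 716 = 58.7836
Kp = Kc·(RT)^Δn = 0.2911 × (58.7836)^0 = 0.2911 × 1 = 0.2911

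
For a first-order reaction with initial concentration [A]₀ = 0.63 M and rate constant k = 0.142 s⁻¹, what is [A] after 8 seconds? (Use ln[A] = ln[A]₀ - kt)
0.2023 M

ln[A] = ln[A]₀ - k·t = ln(0.63) - (0.142)·(8) = -0.4620 - 1.1360 = -1.5980
[A] = e^(-1.5980) = 0.2023 M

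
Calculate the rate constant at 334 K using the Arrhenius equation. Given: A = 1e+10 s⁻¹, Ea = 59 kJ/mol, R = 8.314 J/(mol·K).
5.92e+00 s⁻¹

k = A·exp(-Ea/(R·T)) = 1e+10·exp(-59000/(8.314·334)) = 1e+10·exp(-21.2469) = 1e+10·5.9237e-10 = 5.92e+00 s⁻¹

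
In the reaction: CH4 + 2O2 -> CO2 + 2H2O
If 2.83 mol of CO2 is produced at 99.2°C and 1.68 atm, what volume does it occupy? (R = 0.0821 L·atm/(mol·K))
T = 99.2°C + 273.15 = 372.35 K
V = nRT/P = (2.83 × 0.0821 × 372.35) / 1.68
V = 51.50 L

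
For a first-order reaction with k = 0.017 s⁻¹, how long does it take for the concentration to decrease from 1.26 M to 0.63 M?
40.77 s

From ln[A] = ln[A]₀ - k·t: t = ln([A]₀/[A])/k = ln(1.26/0.63)/0.017 = ln(2.0000)/0.017 = 0.6931/0.017 = 40.77 s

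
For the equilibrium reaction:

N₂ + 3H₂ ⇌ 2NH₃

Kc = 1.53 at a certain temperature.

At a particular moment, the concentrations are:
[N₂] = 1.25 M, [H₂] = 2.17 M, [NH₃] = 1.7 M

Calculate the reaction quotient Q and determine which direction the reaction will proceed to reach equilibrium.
Q = 0.226, Q < K, reaction proceeds forward (toward products)

Q = ([NH₃]^2) / ([N₂] × [H₂]^3)
  = ((1.7)^2) / ((1.25)·(2.17)^3) = 2.89/12.773 = 0.2263
Since Q = 0.2263 < Kc = 1.53, the reaction proceeds forward (toward products) to reach equilibrium.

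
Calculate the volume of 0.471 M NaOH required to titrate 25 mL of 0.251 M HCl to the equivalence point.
V_{base} = 13.3 mL

At equivalence: moles acid = moles base.
moles HCl = 0.251 M × 0.025 L = 0.006275 mol
V_NaOH = 0.006275 mol ÷ 0.471 M = 0.01332 L = 13.3 mL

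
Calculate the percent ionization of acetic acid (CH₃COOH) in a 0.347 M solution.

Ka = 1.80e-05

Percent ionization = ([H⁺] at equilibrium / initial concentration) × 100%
Percent ionization = 0.718%

Let x = [H⁺]. Ka = x²/(C - x) ⇒ x² + (1.80e-05)x - (1.80e-05)(0.347) = 0. x = 2.4902e-03. Percent = (2.4902e-03/0.347) × 100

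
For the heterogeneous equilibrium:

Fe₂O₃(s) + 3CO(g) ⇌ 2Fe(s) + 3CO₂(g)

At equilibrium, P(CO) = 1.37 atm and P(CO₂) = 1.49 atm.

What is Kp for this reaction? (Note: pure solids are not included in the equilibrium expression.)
K_p = 1.286

Solids (Fe₂O₃, Fe) are excluded.
Kp = P(CO₂)³/P(CO)³ = (1.49)³/(1.37)³ = 3.308/2.571 = 1.286.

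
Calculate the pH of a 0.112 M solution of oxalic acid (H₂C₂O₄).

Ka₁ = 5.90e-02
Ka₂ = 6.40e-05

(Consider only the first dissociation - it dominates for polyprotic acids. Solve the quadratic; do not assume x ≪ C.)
pH = 1.24

x² + Ka₁·x − Ka₁·C = 0 with Ka₁ = 5.90e-02, C = 0.112.
x = (−Ka₁ + √(Ka₁² + 4·Ka₁·C))/2 = 5.6977e-02 M, so pH = 1.24.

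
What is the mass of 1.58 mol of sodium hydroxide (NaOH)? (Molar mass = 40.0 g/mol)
Mass = 1.58 mol × 40.0 g/mol = 63.2 g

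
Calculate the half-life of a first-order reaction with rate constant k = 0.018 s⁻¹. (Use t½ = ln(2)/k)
38.51 s

t½ = ln(2)/k = 0.6931/0.018 = 38.51 s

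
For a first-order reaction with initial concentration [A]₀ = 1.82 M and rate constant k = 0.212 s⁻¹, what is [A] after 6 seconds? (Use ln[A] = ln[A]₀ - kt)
0.5101 M

ln[A] = ln[A]₀ - k·t = ln(1.82) - (0.212)·(6) = 0.5988 - 1.2720 = -0.6732
[A] = e^(-0.6732) = 0.5101 M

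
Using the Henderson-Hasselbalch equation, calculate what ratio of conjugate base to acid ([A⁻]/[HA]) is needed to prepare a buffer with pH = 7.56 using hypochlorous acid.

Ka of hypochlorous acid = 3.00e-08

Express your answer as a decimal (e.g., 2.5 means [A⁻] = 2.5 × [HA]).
[A⁻]/[HA] = 1.089

pKa = −log(3.00e-08) = 7.5229. pH = pKa + log([A⁻]/[HA]). 7.56 = 7.5229 + log(ratio). log(ratio) = 7.56 − 7.5229 = 0.0371. ratio = 10^(0.0371) = 1.089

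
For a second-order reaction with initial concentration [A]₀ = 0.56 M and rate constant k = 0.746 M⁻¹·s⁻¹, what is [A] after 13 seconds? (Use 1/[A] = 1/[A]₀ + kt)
0.0871 M

1/[A] = 1/[A]₀ + k·t = 1/0.56 + (0.746)·(13) = 1.7857 + 9.6980 = 11.4837
[A] = 1/11.4837 = 0.0871 M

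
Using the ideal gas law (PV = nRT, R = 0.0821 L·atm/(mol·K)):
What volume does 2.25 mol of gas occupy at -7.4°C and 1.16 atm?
T = -7.4°C + 273.15 = 265.75 K
V = nRT/P = (2.25 × 0.0821 × 265.75) / 1.16
V = 42.32 L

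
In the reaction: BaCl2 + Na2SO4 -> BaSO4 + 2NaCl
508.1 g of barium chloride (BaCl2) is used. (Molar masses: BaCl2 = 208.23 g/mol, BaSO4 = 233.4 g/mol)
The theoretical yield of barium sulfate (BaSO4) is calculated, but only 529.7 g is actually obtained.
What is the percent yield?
Moles of BaCl2 = 508.1 g ÷ 208.23 g/mol = 2.44009 mol
Mole ratio: 1 mol BaSO4 / 1 mol BaCl2
Moles of BaSO4 = 2.44009 × (1/1) = 2.44009 mol
Theoretical yield = 2.44009 mol × 233.4 g/mol = 569.52 g
Actual yield = 529.7 g
Percent yield = (529.7 / 569.52) × 100% = 93.0%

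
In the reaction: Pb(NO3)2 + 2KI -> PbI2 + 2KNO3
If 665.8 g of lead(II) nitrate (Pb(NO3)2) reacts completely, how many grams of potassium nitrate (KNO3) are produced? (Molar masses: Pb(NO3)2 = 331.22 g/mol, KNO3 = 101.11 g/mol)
Moles of Pb(NO3)2 = 665.8 g ÷ 331.22 g/mol = 2.01014 mol
Mole ratio: 2 mol KNO3 / 1 mol Pb(NO3)2
Moles of KNO3 = 2.01014 × (2/1) = 4.02029 mol
Mass of KNO3 = 4.02029 mol × 101.11 g/mol = 406.5 g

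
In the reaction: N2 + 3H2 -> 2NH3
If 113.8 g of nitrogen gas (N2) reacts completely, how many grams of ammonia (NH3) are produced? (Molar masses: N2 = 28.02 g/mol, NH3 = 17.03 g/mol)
Moles of N2 = 113.8 g ÷ 28.02 g/mol = 4.06138 mol
Mole ratio: 2 mol NH3 / 1 mol N2
Moles of NH3 = 4.06138 × (2/1) = 8.12277 mol
Mass of NH3 = 8.12277 mol × 17.03 g/mol = 138.3 g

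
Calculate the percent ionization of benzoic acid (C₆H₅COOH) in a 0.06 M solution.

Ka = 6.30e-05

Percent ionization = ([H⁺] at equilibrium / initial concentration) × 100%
Percent ionization = 3.19%

Let x = [H⁺]. Ka = x²/(C - x) ⇒ x² + (6.30e-05)x - (6.30e-05)(0.06) = 0. x = 1.9130e-03. Percent = (1.9130e-03/0.06) × 100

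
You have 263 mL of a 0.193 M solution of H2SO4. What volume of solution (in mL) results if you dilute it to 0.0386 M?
Using M₁V₁ = M₂V₂:
0.193 × 263 = 0.0386 × V₂
V₂ = (0.193 × 263) / 0.0386 = 1315 mL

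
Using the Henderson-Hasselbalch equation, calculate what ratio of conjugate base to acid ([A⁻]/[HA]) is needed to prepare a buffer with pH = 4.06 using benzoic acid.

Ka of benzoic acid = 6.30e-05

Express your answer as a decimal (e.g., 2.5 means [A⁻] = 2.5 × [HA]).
[A⁻]/[HA] = 0.723

pKa = −log(6.30e-05) = 4.2007. pH = pKa + log([A⁻]/[HA]). 4.06 = 4.2007 + log(ratio). log(ratio) = 4.06 − 4.2007 = -0.1407. ratio = 10^(-0.1407) = 0.723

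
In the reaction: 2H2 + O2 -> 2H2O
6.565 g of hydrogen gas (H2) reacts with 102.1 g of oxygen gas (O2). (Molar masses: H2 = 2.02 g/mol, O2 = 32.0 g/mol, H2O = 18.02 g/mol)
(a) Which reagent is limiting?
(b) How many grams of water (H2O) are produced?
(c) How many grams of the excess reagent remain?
(a) H2, (b) 58.56 g, (c) 50.1 g

Moles of H2 = 6.565 g ÷ 2.02 g/mol = 3.25 mol
Moles of O2 = 102.1 g ÷ 32.0 g/mol = 3.19062 mol
Moles ÷ coefficient: H2: 3.25/2 = 1.625, O2: 3.19062/1 = 3.191
(a) H2 has the smaller value, so H2 is the limiting reagent.
(b) Moles of H2O = 3.25 mol H2 × (2/2) = 3.25 mol; mass = 3.25 mol × 18.02 g/mol = 58.56 g
(c) O2 consumed = 3.25 × (1/2) = 1.625 mol; remaining = 3.19062 − 1.625 = 1.56562 mol; mass = 1.56562 mol × 32.0 g/mol = 50.1 g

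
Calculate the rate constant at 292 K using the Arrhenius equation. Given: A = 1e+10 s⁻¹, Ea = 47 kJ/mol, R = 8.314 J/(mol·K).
3.91e+01 s⁻¹

k = A·exp(-Ea/(R·T)) = 1e+10·exp(-47000/(8.314·292)) = 1e+10·exp(-19.3600) = 1e+10·3.9090e-09 = 3.91e+01 s⁻¹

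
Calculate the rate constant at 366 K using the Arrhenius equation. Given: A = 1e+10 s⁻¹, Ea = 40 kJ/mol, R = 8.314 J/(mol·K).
1.95e+04 s⁻¹

k = A·exp(-Ea/(R·T)) = 1e+10·exp(-40000/(8.314·366)) = 1e+10·exp(-13.1453) = 1e+10·1.9547e-06 = 1.95e+04 s⁻¹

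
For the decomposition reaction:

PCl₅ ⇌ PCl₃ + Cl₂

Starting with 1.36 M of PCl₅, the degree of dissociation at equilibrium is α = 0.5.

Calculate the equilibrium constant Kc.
K_c = 0.6800

x = α·[A]₀ = 0.5 × 1.36 = 0.68 M dissociated.
At eq: [PCl₅] = 1.36 − 0.68 = 0.68 M; [PCl₃] = [Cl₂] = x = 0.68 M.
Kc = [PCl₃][Cl₂]/[PCl₅] = (0.68)²/0.68 = 0.68.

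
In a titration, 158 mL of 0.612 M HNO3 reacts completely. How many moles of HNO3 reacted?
Moles = Molarity × Volume (L)
Moles = 0.612 M × 0.158 L = 0.0967 mol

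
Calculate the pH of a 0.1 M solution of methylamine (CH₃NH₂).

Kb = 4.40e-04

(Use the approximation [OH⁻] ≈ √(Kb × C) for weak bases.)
pH = 11.82

[OH⁻] = √(Kb × C) = √(4.40e-04 × 0.1) = 6.6332e-03. pOH = 2.18, pH = 14 - pOH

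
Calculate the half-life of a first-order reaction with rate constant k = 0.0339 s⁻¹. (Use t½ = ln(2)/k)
20.45 s

t½ = ln(2)/k = 0.6931/0.0339 = 20.45 s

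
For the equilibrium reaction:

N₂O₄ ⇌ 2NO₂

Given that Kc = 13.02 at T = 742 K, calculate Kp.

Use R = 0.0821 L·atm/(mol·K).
K_p = 793.1550

Δn = (moles gaseous products) − (moles gaseous reactants) = 1
T = 742 K; RT = 0.0821 × 742 = 60.9182
Kp = Kc·(RT)^Δn = 13.02 × (60.9182)^1 = 13.02 × 60.9182 = 793.1550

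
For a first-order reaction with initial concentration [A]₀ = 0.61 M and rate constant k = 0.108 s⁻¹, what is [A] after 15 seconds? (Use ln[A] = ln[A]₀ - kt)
0.1207 M

ln[A] = ln[A]₀ - k·t = ln(0.61) - (0.108)·(15) = -0.4943 - 1.6200 = -2.1143
[A] = e^(-2.1143) = 0.1207 M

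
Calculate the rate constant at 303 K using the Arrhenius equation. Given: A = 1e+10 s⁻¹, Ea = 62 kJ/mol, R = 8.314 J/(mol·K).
2.05e-01 s⁻¹

k = A·exp(-Ea/(R·T)) = 1e+10·exp(-62000/(8.314·303)) = 1e+10·exp(-24.6116) = 1e+10·2.0480e-11 = 2.05e-01 s⁻¹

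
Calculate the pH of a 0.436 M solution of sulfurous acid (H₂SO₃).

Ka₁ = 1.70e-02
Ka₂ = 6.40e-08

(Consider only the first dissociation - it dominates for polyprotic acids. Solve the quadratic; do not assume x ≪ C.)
pH = 1.11

x² + Ka₁·x − Ka₁·C = 0 with Ka₁ = 1.70e-02, C = 0.436.
x = (−Ka₁ + √(Ka₁² + 4·Ka₁·C))/2 = 7.8012e-02 M, so pH = 1.11.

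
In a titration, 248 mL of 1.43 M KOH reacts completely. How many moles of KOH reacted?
Moles = Molarity × Volume (L)
Moles = 1.43 M × 0.248 L = 0.3546 mol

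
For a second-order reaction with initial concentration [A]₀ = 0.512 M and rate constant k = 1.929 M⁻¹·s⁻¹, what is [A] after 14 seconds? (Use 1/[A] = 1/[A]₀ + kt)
0.0345 M

1/[A] = 1/[A]₀ + k·t = 1/0.512 + (1.929)·(14) = 1.9531 + 27.0060 = 28.9591
[A] = 1/28.9591 = 0.0345 M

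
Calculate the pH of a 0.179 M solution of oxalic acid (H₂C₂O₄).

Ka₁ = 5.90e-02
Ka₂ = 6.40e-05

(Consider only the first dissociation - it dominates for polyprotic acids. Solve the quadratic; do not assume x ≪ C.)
pH = 1.11

x² + Ka₁·x − Ka₁·C = 0 with Ka₁ = 5.90e-02, C = 0.179.
x = (−Ka₁ + √(Ka₁² + 4·Ka₁·C))/2 = 7.7417e-02 M, so pH = 1.11.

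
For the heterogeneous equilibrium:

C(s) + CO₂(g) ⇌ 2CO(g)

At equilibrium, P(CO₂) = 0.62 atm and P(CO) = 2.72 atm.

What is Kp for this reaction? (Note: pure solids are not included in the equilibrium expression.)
K_p = 11.933

Solid C is excluded.
Kp = P(CO)²/P(CO₂) = (2.72)²/0.62 = 7.398/0.62 = 11.933.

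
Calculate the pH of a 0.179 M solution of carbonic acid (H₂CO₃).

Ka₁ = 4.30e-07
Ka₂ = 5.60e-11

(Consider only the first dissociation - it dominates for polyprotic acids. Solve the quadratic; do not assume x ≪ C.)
pH = 3.56

x² + Ka₁·x − Ka₁·C = 0 with Ka₁ = 4.30e-07, C = 0.179.
x = (−Ka₁ + √(Ka₁² + 4·Ka₁·C))/2 = 2.7722e-04 M, so pH = 3.56.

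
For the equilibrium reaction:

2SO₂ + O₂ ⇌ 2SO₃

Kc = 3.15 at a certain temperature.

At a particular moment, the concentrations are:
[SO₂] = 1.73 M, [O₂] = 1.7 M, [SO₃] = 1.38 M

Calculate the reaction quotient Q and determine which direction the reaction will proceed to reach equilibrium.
Q = 0.374, Q < K, reaction proceeds forward (toward products)

Q = ([SO₃]^2) / ([SO₂]^2 × [O₂])
  = ((1.38)^2) / ((1.73)^2·(1.7)) = 1.9044/5.0879 = 0.3743
Since Q = 0.3743 < Kc = 3.15, the reaction proceeds forward (toward products) to reach equilibrium.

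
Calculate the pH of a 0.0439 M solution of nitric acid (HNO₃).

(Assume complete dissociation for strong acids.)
pH = 1.36

[H⁺] = 0.0439 M for strong acid. pH = -log[H⁺] = -log(0.0439)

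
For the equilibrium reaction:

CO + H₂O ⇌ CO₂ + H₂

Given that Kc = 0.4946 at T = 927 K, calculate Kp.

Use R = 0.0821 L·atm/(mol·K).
K_p = 0.4946

Δn = (moles gaseous products) − (moles gaseous reactants) = 0
T = 927 K; RT = 0.0821 × 927 = 76.1067
Kp = Kc·(RT)^Δn = 0.4946 × (76.1067)^0 = 0.4946 × 1 = 0.4946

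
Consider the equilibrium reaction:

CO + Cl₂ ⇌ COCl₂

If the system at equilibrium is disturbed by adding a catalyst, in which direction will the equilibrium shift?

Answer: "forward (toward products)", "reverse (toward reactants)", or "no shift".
no shift

Apply Le Chatelier's principle: system shifts to counteract the change.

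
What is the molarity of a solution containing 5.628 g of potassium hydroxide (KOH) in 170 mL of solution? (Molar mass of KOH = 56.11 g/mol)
Moles of KOH = 5.628 g ÷ 56.11 g/mol = 0.100303 mol
Volume = 170 mL = 0.17 L
Molarity = 0.100303 mol ÷ 0.17 L = 0.59 M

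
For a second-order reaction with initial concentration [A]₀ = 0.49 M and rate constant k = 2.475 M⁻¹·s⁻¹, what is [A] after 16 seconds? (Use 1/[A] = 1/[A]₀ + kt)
0.0240 M

1/[A] = 1/[A]₀ + k·t = 1/0.49 + (2.475)·(16) = 2.0408 + 39.6000 = 41.6408
[A] = 1/41.6408 = 0.0240 M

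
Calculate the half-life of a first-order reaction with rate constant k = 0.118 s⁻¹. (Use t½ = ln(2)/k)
5.87 s

t½ = ln(2)/k = 0.6931/0.118 = 5.87 s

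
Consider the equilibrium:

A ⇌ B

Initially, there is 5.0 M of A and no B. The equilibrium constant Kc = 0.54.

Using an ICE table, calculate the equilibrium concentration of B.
[B] = 1.753 M

ICE: [A] = 5.0 − x, [B] = x.
Kc = x/(5.0 − x) = 0.54 ⇒ x = 0.54·5.0/(1 + 0.54) = 2.7/1.54 = 1.753.
[B] = x = 1.753 M.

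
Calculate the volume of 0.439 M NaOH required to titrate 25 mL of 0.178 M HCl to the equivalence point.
V_{base} = 10.1 mL

At equivalence: moles acid = moles base.
moles HCl = 0.178 M × 0.025 L = 0.00445 mol
V_NaOH = 0.00445 mol ÷ 0.439 M = 0.01014 L = 10.1 mL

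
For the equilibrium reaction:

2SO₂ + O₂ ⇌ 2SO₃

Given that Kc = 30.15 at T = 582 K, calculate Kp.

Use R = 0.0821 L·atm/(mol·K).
K_p = 0.6310

Δn = (moles gaseous products) − (moles gaseous reactants) = -1
T = 582 K; RT = 0.0821 × 582 = 47.7822
Kp = Kc·(RT)^Δn = 30.15 × (47.7822)^-1 = 30.15 × 0.0209283 = 0.6310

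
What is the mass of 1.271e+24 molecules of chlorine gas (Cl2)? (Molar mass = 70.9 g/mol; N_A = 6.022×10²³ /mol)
Moles = 1.271e+24 ÷ 6.022×10²³ = 2.11059 mol
Mass = 2.11059 mol × 70.9 g/mol = 149.6 g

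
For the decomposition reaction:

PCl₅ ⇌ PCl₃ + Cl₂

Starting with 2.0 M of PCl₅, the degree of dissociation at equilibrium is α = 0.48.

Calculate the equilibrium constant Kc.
K_c = 0.8862

x = α·[A]₀ = 0.48 × 2.0 = 0.96 M dissociated.
At eq: [PCl₅] = 2.0 − 0.96 = 1.04 M; [PCl₃] = [Cl₂] = x = 0.96 M.
Kc = [PCl₃][Cl₂]/[PCl₅] = (0.96)²/1.04 = 0.8862.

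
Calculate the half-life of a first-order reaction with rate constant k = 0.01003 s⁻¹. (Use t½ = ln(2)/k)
69.11 s

t½ = ln(2)/k = 0.6931/0.01003 = 69.11 s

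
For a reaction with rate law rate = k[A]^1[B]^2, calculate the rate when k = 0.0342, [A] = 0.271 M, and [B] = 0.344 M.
0.001097 M/s

rate = k·[A]^1·[B]^2 = 0.0342·(0.271)^1·(0.344)^2 = 0.0342·0.271·0.118336 = 0.001097 M/s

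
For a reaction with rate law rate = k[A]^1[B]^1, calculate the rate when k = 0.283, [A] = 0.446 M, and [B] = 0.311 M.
0.03925 M/s

rate = k·[A]^1·[B]^1 = 0.283·(0.446)^1·(0.311)^1 = 0.283·0.446·0.311 = 0.03925 M/s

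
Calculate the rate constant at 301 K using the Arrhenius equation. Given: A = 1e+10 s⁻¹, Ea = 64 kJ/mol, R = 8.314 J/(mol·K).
7.82e-02 s⁻¹

k = A·exp(-Ea/(R·T)) = 1e+10·exp(-64000/(8.314·301)) = 1e+10·exp(-25.5743) = 1e+10·7.8204e-12 = 7.82e-02 s⁻¹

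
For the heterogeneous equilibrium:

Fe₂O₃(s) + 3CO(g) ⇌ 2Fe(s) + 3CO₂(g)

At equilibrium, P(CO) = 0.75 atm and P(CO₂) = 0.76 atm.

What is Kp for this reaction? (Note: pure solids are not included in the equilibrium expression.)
K_p = 1.041

Solids (Fe₂O₃, Fe) are excluded.
Kp = P(CO₂)³/P(CO)³ = (0.76)³/(0.75)³ = 0.439/0.4219 = 1.041.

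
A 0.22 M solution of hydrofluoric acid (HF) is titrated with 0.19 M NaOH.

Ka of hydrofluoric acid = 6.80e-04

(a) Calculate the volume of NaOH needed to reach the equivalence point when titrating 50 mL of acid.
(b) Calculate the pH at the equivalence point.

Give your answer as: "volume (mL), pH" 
V = 57.9 mL, pH = 8.09

(a) At equivalence: moles acid = moles base.
moles acid = 0.22 × 0.05 = 0.011 mol; V_NaOH = 0.011/0.19 = 0.05789 L = 57.9 mL.
(b) At equivalence, all acid → conjugate base A⁻ at [A⁻] = 0.011/0.1079 = 0.102 M.
Kb = Kw/Ka = 1.0e-14/6.80e-04 = 1.471e-11; [OH⁻] = √(Kb·[A⁻]) = 1.224e-06; pOH = 5.91; pH = 14 − pOH = 8.09.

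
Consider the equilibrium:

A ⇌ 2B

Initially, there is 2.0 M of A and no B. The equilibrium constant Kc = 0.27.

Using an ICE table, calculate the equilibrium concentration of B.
[B] = 0.670 M

ICE: [A] = 2.0 − x, [B] = 2x.
Kc = (2x)²/(2.0 − x) = 0.27 ⇒ 4x² + 0.27x − 0.54 = 0.
x = (−0.27 + √(0.27² + 4·4·0.54))/(2·4) = (−0.27 + √8.7129)/8 = 0.33522.
[B] = 2x = 0.670 M.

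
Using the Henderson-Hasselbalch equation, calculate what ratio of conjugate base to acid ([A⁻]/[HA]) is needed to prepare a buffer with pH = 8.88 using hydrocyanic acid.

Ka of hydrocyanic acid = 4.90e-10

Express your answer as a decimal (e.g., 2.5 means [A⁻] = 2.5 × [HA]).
[A⁻]/[HA] = 0.372

pKa = −log(4.90e-10) = 9.3098. pH = pKa + log([A⁻]/[HA]). 8.88 = 9.3098 + log(ratio). log(ratio) = 8.88 − 9.3098 = -0.4298. ratio = 10^(-0.4298) = 0.372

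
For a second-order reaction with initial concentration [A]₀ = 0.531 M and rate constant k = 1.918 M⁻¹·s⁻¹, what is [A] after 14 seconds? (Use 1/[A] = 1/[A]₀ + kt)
0.0348 M

1/[A] = 1/[A]₀ + k·t = 1/0.531 + (1.918)·(14) = 1.8832 + 26.8520 = 28.7352
[A] = 1/28.7352 = 0.0348 M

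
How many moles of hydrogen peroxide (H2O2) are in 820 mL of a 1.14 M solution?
Moles = Molarity × Volume (L)
Moles = 1.14 M × 0.82 L = 0.9348 mol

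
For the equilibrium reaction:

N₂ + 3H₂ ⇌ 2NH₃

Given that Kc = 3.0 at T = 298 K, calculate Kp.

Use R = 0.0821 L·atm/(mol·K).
K_p = 0.0050

Δn = (moles gaseous products) − (moles gaseous reactants) = -2
T = 298 K; RT = 0.0821 × 298 = 24.4658
Kp = Kc·(RT)^Δn = 3.0 × (24.4658)^-2 = 3.0 × 0.00167063 = 0.0050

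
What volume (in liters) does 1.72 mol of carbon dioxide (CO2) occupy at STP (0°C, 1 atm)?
At STP, 1 mol of gas occupies 22.4 L
Volume = 1.72 mol × 22.4 L/mol = 38.53 L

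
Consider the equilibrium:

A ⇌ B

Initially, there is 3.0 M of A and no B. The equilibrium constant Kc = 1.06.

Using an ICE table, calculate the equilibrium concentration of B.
[B] = 1.544 M

ICE: [A] = 3.0 − x, [B] = x.
Kc = x/(3.0 − x) = 1.06 ⇒ x = 1.06·3.0/(1 + 1.06) = 3.18/2.06 = 1.544.
[B] = x = 1.544 M.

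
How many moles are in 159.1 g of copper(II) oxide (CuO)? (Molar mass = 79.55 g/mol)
Moles = 159.1 g ÷ 79.55 g/mol = 2 mol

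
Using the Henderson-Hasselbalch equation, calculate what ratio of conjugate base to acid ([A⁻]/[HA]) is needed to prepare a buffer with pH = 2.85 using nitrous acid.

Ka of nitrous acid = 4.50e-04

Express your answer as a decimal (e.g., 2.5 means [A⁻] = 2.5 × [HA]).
[A⁻]/[HA] = 0.319

pKa = −log(4.50e-04) = 3.3468. pH = pKa + log([A⁻]/[HA]). 2.85 = 3.3468 + log(ratio). log(ratio) = 2.85 − 3.3468 = -0.4968. ratio = 10^(-0.4968) = 0.319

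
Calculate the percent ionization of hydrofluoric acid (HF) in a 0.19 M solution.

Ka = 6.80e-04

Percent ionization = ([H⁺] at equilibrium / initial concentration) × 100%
Percent ionization = 5.81%

Let x = [H⁺]. Ka = x²/(C - x) ⇒ x² + (6.80e-04)x - (6.80e-04)(0.19) = 0. x = 1.1032e-02. Percent = (1.1032e-02/0.19) × 100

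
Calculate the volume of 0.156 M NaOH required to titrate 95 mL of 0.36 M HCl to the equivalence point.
V_{base} = 219.2 mL

At equivalence: moles acid = moles base.
moles HCl = 0.36 M × 0.095 L = 0.0342 mol
V_NaOH = 0.0342 mol ÷ 0.156 M = 0.2192 L = 219.2 mL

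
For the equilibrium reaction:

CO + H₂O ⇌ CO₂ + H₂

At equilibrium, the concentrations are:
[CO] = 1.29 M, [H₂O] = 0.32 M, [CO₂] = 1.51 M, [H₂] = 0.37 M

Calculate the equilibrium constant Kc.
K_c = 1.3534

Kc = ([CO₂] × [H₂]) / ([CO] × [H₂O])
   = ((1.51)·(0.37)) / ((1.29)·(0.32))
   = 0.5587 / 0.4128 = 1.3534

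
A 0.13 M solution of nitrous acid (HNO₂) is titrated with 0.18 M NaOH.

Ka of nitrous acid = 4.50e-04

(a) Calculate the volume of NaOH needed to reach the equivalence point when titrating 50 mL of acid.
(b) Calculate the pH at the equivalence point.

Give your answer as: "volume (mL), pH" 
V = 36.1 mL, pH = 8.11

(a) At equivalence: moles acid = moles base.
moles acid = 0.13 × 0.05 = 0.0065 mol; V_NaOH = 0.0065/0.18 = 0.03611 L = 36.1 mL.
(b) At equivalence, all acid → conjugate base A⁻ at [A⁻] = 0.0065/0.08611 = 0.07548 M.
Kb = Kw/Ka = 1.0e-14/4.50e-04 = 2.222e-11; [OH⁻] = √(Kb·[A⁻]) = 1.295e-06; pOH = 5.89; pH = 14 − pOH = 8.11.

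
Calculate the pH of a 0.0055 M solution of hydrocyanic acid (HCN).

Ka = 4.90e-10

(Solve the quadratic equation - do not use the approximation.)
pH = 5.78

x² + Ka×x - Ka×C = 0. Using quadratic formula: [H⁺] = 1.6414e-06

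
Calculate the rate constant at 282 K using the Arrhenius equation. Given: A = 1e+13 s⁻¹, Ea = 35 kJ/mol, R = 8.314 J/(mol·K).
3.29e+06 s⁻¹

k = A·exp(-Ea/(R·T)) = 1e+13·exp(-35000/(8.314·282)) = 1e+13·exp(-14.9283) = 1e+13·3.2866e-07 = 3.29e+06 s⁻¹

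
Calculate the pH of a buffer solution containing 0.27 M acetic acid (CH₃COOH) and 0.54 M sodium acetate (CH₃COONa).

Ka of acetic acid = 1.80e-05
pH = 5.05

pKa = -log(1.80e-05) = 4.74. pH = pKa + log([A⁻]/[HA]) = 4.74 + log(0.54/0.27)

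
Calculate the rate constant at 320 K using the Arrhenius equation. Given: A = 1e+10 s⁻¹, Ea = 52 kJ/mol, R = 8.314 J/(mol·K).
3.25e+01 s⁻¹

k = A·exp(-Ea/(R·T)) = 1e+10·exp(-52000/(8.314·320)) = 1e+10·exp(-19.5453) = 1e+10·3.2476e-09 = 3.25e+01 s⁻¹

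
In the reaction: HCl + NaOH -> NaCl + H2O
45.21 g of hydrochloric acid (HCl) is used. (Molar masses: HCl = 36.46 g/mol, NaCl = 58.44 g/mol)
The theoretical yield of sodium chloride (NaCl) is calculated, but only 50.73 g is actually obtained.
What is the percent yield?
Moles of HCl = 45.21 g ÷ 36.46 g/mol = 1.23999 mol
Mole ratio: 1 mol NaCl / 1 mol HCl
Moles of NaCl = 1.23999 × (1/1) = 1.23999 mol
Theoretical yield = 1.23999 mol × 58.44 g/mol = 72.465 g
Actual yield = 50.73 g
Percent yield = (50.73 / 72.465) × 100% = 70.0%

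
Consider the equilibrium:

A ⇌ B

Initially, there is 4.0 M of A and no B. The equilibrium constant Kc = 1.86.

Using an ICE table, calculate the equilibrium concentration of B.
[B] = 2.601 M

ICE: [A] = 4.0 − x, [B] = x.
Kc = x/(4.0 − x) = 1.86 ⇒ x = 1.86·4.0/(1 + 1.86) = 7.44/2.86 = 2.601.
[B] = x = 2.601 M.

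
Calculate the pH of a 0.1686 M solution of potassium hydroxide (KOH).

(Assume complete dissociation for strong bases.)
pH = 13.23

[OH⁻] = 0.1686 M for strong base. pOH = -log[OH⁻] = 0.77, pH = 14 - pOH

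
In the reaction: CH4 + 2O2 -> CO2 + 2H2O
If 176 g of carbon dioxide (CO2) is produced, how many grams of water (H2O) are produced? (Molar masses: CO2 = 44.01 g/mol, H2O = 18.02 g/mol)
Moles of CO2 = 176 g ÷ 44.01 g/mol = 3.99909 mol
Mole ratio: 2 mol H2O / 1 mol CO2
Moles of H2O = 3.99909 × (2/1) = 7.99818 mol
Mass of H2O = 7.99818 mol × 18.02 g/mol = 144.1 g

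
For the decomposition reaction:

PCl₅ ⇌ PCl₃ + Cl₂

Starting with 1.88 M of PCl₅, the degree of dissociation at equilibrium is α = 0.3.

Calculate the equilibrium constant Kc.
K_c = 0.2417

x = α·[A]₀ = 0.3 × 1.88 = 0.564 M dissociated.
At eq: [PCl₅] = 1.88 − 0.564 = 1.316 M; [PCl₃] = [Cl₂] = x = 0.564 M.
Kc = [PCl₃][Cl₂]/[PCl₅] = (0.564)²/1.316 = 0.2417.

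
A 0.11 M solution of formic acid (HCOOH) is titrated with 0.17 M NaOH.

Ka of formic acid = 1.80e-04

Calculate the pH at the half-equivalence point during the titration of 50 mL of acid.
pH = pKa = 3.74

At the half-equivalence point, [HA] = [A⁻], so by Henderson–Hasselbalch pH = pKa + log(1) = pKa.
pKa = −log(1.80e-04) = 3.74.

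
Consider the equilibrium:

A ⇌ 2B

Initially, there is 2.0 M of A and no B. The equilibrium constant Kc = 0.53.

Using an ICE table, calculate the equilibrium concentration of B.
[B] = 0.906 M

ICE: [A] = 2.0 − x, [B] = 2x.
Kc = (2x)²/(2.0 − x) = 0.53 ⇒ 4x² + 0.53x − 1.06 = 0.
x = (−0.53 + √(0.53² + 4·4·1.06))/(2·4) = (−0.53 + √17.241)/8 = 0.45278.
[B] = 2x = 0.906 M.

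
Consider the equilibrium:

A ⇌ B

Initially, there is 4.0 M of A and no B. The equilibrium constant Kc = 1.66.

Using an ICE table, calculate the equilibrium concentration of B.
[B] = 2.496 M

ICE: [A] = 4.0 − x, [B] = x.
Kc = x/(4.0 − x) = 1.66 ⇒ x = 1.66·4.0/(1 + 1.66) = 6.64/2.66 = 2.496.
[B] = x = 2.496 M.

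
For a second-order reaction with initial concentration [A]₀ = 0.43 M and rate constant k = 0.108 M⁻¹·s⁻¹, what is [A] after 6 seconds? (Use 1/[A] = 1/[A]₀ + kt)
0.3363 M

1/[A] = 1/[A]₀ + k·t = 1/0.43 + (0.108)·(6) = 2.3256 + 0.6480 = 2.9736
[A] = 1/2.9736 = 0.3363 M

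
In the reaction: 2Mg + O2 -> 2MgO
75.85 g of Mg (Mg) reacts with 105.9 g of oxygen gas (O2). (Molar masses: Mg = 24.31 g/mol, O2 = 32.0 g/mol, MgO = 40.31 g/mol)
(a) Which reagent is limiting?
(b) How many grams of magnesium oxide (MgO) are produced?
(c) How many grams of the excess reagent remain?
(a) Mg, (b) 125.8 g, (c) 55.98 g

Moles of Mg = 75.85 g ÷ 24.31 g/mol = 3.12012 mol
Moles of O2 = 105.9 g ÷ 32.0 g/mol = 3.30938 mol
Moles ÷ coefficient: Mg: 3.12012/2 = 1.56, O2: 3.30938/1 = 3.309
(a) Mg has the smaller value, so Mg is the limiting reagent.
(b) Moles of MgO = 3.12012 mol Mg × (2/2) = 3.12012 mol; mass = 3.12012 mol × 40.31 g/mol = 125.8 g
(c) O2 consumed = 3.12012 × (1/2) = 1.56006 mol; remaining = 3.30938 − 1.56006 = 1.74932 mol; mass = 1.74932 mol × 32.0 g/mol = 55.98 g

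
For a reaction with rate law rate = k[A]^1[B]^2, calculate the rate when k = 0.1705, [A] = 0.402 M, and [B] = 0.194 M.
0.00258 M/s

rate = k·[A]^1·[B]^2 = 0.1705·(0.402)^1·(0.194)^2 = 0.1705·0.402·0.037636 = 0.00258 M/s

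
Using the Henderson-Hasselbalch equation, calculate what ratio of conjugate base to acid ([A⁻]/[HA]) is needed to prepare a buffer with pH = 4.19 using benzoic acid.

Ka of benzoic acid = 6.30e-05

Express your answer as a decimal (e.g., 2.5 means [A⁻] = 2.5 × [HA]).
[A⁻]/[HA] = 0.976

pKa = −log(6.30e-05) = 4.2007. pH = pKa + log([A⁻]/[HA]). 4.19 = 4.2007 + log(ratio). log(ratio) = 4.19 − 4.2007 = -0.0107. ratio = 10^(-0.0107) = 0.976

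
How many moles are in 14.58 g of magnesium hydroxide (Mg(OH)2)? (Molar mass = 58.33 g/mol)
Moles = 14.58 g ÷ 58.33 g/mol = 0.25 mol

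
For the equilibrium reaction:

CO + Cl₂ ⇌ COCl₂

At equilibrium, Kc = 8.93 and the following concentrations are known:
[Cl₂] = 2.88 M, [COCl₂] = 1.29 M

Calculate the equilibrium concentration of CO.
[CO] = 0.0502 M

Kc = ([COCl₂]) / ([CO] × [Cl₂]) = 8.93
[CO]^1 = (product terms)/(Kc · other reactant terms) = 1.29 / (8.93 · 2.88) = 0.050159
[CO] = 0.0502 M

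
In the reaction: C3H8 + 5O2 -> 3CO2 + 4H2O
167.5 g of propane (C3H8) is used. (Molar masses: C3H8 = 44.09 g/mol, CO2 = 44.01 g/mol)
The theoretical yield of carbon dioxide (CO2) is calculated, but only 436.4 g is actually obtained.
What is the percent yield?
Moles of C3H8 = 167.5 g ÷ 44.09 g/mol = 3.79905 mol
Mole ratio: 3 mol CO2 / 1 mol C3H8
Moles of CO2 = 3.79905 × (3/1) = 11.3971 mol
Theoretical yield = 11.3971 mol × 44.01 g/mol = 501.59 g
Actual yield = 436.4 g
Percent yield = (436.4 / 501.59) × 100% = 87.0%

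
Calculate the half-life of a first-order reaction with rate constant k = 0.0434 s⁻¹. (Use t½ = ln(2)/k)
15.97 s

t½ = ln(2)/k = 0.6931/0.0434 = 15.97 s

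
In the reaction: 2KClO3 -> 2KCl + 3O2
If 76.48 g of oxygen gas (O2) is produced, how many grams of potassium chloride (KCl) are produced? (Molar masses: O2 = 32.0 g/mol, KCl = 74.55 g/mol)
Moles of O2 = 76.48 g ÷ 32.0 g/mol = 2.39 mol
Mole ratio: 2 mol KCl / 3 mol O2
Moles of KCl = 2.39 × (2/3) = 1.59333 mol
Mass of KCl = 1.59333 mol × 74.55 g/mol = 118.8 g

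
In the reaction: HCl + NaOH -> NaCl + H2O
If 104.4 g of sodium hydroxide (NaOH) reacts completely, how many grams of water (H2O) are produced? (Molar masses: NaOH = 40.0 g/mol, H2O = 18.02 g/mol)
Moles of NaOH = 104.4 g ÷ 40.0 g/mol = 2.61 mol
Mole ratio: 1 mol H2O / 1 mol NaOH
Moles of H2O = 2.61 × (1/1) = 2.61 mol
Mass of H2O = 2.61 mol × 18.02 g/mol = 47.03 g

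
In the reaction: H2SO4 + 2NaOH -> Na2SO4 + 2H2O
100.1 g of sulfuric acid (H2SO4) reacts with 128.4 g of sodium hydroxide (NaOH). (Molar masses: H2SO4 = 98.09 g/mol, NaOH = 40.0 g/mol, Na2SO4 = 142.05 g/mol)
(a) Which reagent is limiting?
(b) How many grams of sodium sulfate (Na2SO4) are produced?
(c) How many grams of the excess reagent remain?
(a) H2SO4, (b) 145 g, (c) 46.76 g

Moles of H2SO4 = 100.1 g ÷ 98.09 g/mol = 1.02049 mol
Moles of NaOH = 128.4 g ÷ 40.0 g/mol = 3.21 mol
Moles ÷ coefficient: H2SO4: 1.02049/1 = 1.02, NaOH: 3.21/2 = 1.605
(a) H2SO4 has the smaller value, so H2SO4 is the limiting reagent.
(b) Moles of Na2SO4 = 1.02049 mol H2SO4 × (1/1) = 1.02049 mol; mass = 1.02049 mol × 142.05 g/mol = 145 g
(c) NaOH consumed = 1.02049 × (2/1) = 2.04098 mol; remaining = 3.21 − 2.04098 = 1.16902 mol; mass = 1.16902 mol × 40.0 g/mol = 46.76 g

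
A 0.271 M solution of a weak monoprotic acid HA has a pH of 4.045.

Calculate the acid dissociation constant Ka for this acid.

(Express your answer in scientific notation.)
K_a = 3.00e-08

[H⁺] = 10^(−pH) = 10^(−4.045) = 9.016e-05 M. For HA ⇌ H⁺ + A⁻, Ka = x²/(C − x) = (9.016e-05)²/(0.271 − 9.016e-05) = 3.00e-08.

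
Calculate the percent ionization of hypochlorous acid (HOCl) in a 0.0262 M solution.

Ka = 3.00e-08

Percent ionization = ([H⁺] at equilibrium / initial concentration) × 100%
Percent ionization = 0.107%

Let x = [H⁺]. Ka = x²/(C - x) ⇒ x² + (3.00e-08)x - (3.00e-08)(0.0262) = 0. x = 2.8021e-05. Percent = (2.8021e-05/0.0262) × 100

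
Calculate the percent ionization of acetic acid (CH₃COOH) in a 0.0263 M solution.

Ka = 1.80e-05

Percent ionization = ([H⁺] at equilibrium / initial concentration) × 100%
Percent ionization = 2.58%

Let x = [H⁺]. Ka = x²/(C - x) ⇒ x² + (1.80e-05)x - (1.80e-05)(0.0263) = 0. x = 6.7910e-04. Percent = (6.7910e-04/0.0263) × 100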